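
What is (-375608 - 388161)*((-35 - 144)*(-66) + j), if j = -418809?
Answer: 310850164155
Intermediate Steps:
(-375608 - 388161)*((-35 - 144)*(-66) + j) = (-375608 - 388161)*((-35 - 144)*(-66) - 418809) = -763769*(-179*(-66) - 418809) = -763769*(11814 - 418809) = -763769*(-406995) = 310850164155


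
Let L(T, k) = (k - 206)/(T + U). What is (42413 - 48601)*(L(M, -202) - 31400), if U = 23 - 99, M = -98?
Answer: 5634372016/29 ≈ 1.9429e+8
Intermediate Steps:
U = -76
L(T, k) = (-206 + k)/(-76 + T) (L(T, k) = (k - 206)/(T - 76) = (-206 + k)/(-76 + T))
(42413 - 48601)*(L(M, -202) - 31400) = (42413 - 48601)*((-206 - 202)/(-76 - 98) - 31400) = -6188*(-408/(-174) - 31400) = -6188*(-1/174*(-408) - 31400) = -6188*(68/29 - 31400) = -6188*(-910532/29) = 5634372016/29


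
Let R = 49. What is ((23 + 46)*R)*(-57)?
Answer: -192717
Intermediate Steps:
((23 + 46)*R)*(-57) = ((23 + 46)*49)*(-57) = (69*49)*(-57) = 3381*(-57) = -192717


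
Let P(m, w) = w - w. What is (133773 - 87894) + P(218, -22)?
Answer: 45879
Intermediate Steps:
P(m, w) = 0
(133773 - 87894) + P(218, -22) = (133773 - 87894) + 0 = 45879 + 0 = 45879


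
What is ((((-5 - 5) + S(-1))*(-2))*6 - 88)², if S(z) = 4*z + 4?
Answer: 1024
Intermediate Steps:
S(z) = 4 + 4*z
((((-5 - 5) + S(-1))*(-2))*6 - 88)² = ((((-5 - 5) + (4 + 4*(-1)))*(-2))*6 - 88)² = (((-10 + (4 - 4))*(-2))*6 - 88)² = (((-10 + 0)*(-2))*6 - 88)² = (-10*(-2)*6 - 88)² = (20*6 - 88)² = (120 - 88)² = 32² = 1024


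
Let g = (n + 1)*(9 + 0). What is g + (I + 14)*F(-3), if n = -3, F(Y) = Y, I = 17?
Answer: -111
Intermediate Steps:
g = -18 (g = (-3 + 1)*(9 + 0) = -2*9 = -18)
g + (I + 14)*F(-3) = -18 + (17 + 14)*(-3) = -18 + 31*(-3) = -18 - 93 = -111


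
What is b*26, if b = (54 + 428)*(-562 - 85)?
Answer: -8108204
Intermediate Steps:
b = -311854 (b = 482*(-647) = -311854)
b*26 = -311854*26 = -8108204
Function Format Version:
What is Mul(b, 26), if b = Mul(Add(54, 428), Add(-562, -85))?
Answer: -8108204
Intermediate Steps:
b = -311854 (b = Mul(482, -647) = -311854)
Mul(b, 26) = Mul(-311854, 26) = -8108204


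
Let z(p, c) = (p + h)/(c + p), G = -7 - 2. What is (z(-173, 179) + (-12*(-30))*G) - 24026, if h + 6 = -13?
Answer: -27298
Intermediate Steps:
h = -19 (h = -6 - 13 = -19)
G = -9
z(p, c) = (-19 + p)/(c + p) (z(p, c) = (p - 19)/(c + p) = (-19 + p)/(c + p))
(z(-173, 179) + (-12*(-30))*G) - 24026 = ((-19 - 173)/(179 - 173) - 12*(-30)*(-9)) - 24026 = (-192/6 + 360*(-9)) - 24026 = ((1/6)*(-192) - 3240) - 24026 = (-32 - 3240) - 24026 = -3272 - 24026 = -27298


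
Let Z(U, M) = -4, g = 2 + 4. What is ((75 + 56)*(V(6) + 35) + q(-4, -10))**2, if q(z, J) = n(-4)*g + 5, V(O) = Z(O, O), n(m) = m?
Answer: 16337764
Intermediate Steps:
g = 6
V(O) = -4
q(z, J) = -19 (q(z, J) = -4*6 + 5 = -24 + 5 = -19)
((75 + 56)*(V(6) + 35) + q(-4, -10))**2 = ((75 + 56)*(-4 + 35) - 19)**2 = (131*31 - 19)**2 = (4061 - 19)**2 = 4042**2 = 16337764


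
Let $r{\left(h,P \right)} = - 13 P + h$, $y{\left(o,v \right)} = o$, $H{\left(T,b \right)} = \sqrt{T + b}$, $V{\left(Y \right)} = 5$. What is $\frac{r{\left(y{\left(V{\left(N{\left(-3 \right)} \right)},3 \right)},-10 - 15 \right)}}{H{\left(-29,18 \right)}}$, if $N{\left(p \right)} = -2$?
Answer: $- 30 i \sqrt{11} \approx - 99.499 i$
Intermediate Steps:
$r{\left(h,P \right)} = h - 13 P$
$\frac{r{\left(y{\left(V{\left(N{\left(-3 \right)} \right)},3 \right)},-10 - 15 \right)}}{H{\left(-29,18 \right)}} = \frac{5 - 13 \left(-10 - 15\right)}{\sqrt{-29 + 18}} = \frac{5 - -325}{\sqrt{-11}} = \frac{5 + 325}{i \sqrt{11}} = 330 \left(- \frac{i \sqrt{11}}{11}\right) = - 30 i \sqrt{11}$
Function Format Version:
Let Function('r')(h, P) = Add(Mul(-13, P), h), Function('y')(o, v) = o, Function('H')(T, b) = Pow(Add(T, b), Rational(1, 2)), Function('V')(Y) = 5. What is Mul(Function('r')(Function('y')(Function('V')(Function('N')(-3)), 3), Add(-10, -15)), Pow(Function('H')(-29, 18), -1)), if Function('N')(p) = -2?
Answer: Mul(-30, I, Pow(11, Rational(1, 2))) ≈ Mul(-99.499, I)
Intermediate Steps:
Function('r')(h, P) = Add(h, Mul(-13, P))
Mul(Function('r')(Function('y')(Function('V')(Function('N')(-3)), 3), Add(-10, -15)), Pow(Function('H')(-29, 18), -1)) = Mul(Add(5, Mul(-13, Add(-10, -15))), Pow(Pow(Add(-29, 18), Rational(1, 2)), -1)) = Mul(Add(5, Mul(-13, -25)), Pow(Pow(-11, Rational(1, 2)), -1)) = Mul(Add(5, 325), Pow(Mul(I, Pow(11, Rational(1, 2))), -1)) = Mul(330, Mul(Rational(-1, 11), I, Pow(11, Rational(1, 2)))) = Mul(-30, I, Pow(11, Rational(1, 2)))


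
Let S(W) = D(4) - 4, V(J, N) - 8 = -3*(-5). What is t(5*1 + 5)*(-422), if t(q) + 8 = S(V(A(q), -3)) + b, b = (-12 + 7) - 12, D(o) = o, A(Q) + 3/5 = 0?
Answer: 10550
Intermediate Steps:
A(Q) = -⅗ (A(Q) = -⅗ + 0 = -⅗)
b = -17 (b = -5 - 12 = -17)
V(J, N) = 23 (V(J, N) = 8 - 3*(-5) = 8 + 15 = 23)
S(W) = 0 (S(W) = 4 - 4 = 0)
t(q) = -25 (t(q) = -8 + (0 - 17) = -8 - 17 = -25)
t(5*1 + 5)*(-422) = -25*(-422) = 10550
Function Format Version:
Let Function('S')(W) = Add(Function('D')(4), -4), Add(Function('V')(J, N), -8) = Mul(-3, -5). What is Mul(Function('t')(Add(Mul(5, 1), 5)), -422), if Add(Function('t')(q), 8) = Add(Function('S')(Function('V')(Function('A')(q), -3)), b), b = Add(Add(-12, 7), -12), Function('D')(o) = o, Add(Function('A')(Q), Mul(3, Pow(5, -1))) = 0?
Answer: 10550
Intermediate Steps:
Function('A')(Q) = Rational(-3, 5) (Function('A')(Q) = Add(Rational(-3, 5), 0) = Rational(-3, 5))
b = -17 (b = Add(-5, -12) = -17)
Function('V')(J, N) = 23 (Function('V')(J, N) = Add(8, Mul(-3, -5)) = Add(8, 15) = 23)
Function('S')(W) = 0 (Function('S')(W) = Add(4, -4) = 0)
Function('t')(q) = -25 (Function('t')(q) = Add(-8, Add(0, -17)) = Add(-8, -17) = -25)
Mul(Function('t')(Add(Mul(5, 1), 5)), -422) = Mul(-25, -422) = 10550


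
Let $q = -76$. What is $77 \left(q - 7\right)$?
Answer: $-6391$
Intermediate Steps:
$77 \left(q - 7\right) = 77 \left(-76 - 7\right) = 77 \left(-83\right) = -6391$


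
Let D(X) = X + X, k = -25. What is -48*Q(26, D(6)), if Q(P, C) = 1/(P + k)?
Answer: -48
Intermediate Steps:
D(X) = 2*X
Q(P, C) = 1/(-25 + P) (Q(P, C) = 1/(P - 25) = 1/(-25 + P))
-48*Q(26, D(6)) = -48/(-25 + 26) = -48/1 = -48*1 = -48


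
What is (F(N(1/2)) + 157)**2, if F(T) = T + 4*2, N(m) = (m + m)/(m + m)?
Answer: 27556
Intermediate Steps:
N(m) = 1 (N(m) = (2*m)/((2*m)) = (2*m)*(1/(2*m)) = 1)
F(T) = 8 + T (F(T) = T + 8 = 8 + T)
(F(N(1/2)) + 157)**2 = ((8 + 1) + 157)**2 = (9 + 157)**2 = 166**2 = 27556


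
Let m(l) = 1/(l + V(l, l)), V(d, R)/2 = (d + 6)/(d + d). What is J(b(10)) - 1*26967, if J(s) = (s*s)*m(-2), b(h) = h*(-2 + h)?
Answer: -28567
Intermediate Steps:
V(d, R) = (6 + d)/d (V(d, R) = 2*((d + 6)/(d + d)) = 2*((6 + d)/((2*d))) = 2*((6 + d)*(1/(2*d))) = 2*((6 + d)/(2*d)) = (6 + d)/d)
m(l) = 1/(l + (6 + l)/l)
J(s) = -s²/4 (J(s) = (s*s)*(-2/(6 - 2 + (-2)²)) = s²*(-2/(6 - 2 + 4)) = s²*(-2/8) = s²*(-2*⅛) = s²*(-¼) = -s²/4)
J(b(10)) - 1*26967 = -100*(-2 + 10)²/4 - 1*26967 = -(10*8)²/4 - 26967 = -¼*80² - 26967 = -¼*6400 - 26967 = -1600 - 26967 = -28567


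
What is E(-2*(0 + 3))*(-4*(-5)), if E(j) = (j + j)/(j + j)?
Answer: 20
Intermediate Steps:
E(j) = 1 (E(j) = (2*j)/((2*j)) = (2*j)*(1/(2*j)) = 1)
E(-2*(0 + 3))*(-4*(-5)) = 1*(-4*(-5)) = 1*20 = 20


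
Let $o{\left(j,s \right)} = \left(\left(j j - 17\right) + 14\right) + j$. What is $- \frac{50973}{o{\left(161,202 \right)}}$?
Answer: $- \frac{16991}{8693} \approx -1.9546$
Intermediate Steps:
$o{\left(j,s \right)} = -3 + j + j^{2}$ ($o{\left(j,s \right)} = \left(\left(j^{2} - 17\right) + 14\right) + j = \left(\left(-17 + j^{2}\right) + 14\right) + j = \left(-3 + j^{2}\right) + j = -3 + j + j^{2}$)
$- \frac{50973}{o{\left(161,202 \right)}} = - \frac{50973}{-3 + 161 + 161^{2}} = - \frac{50973}{-3 + 161 + 25921} = - \frac{50973}{26079} = \left(-50973\right) \frac{1}{26079} = - \frac{16991}{8693}$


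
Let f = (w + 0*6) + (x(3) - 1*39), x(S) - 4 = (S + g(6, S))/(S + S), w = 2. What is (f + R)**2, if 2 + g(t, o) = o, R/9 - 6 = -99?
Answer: 6801664/9 ≈ 7.5574e+5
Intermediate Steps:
R = -837 (R = 54 + 9*(-99) = 54 - 891 = -837)
g(t, o) = -2 + o
x(S) = 4 + (-2 + 2*S)/(2*S) (x(S) = 4 + (S + (-2 + S))/(S + S) = 4 + (-2 + 2*S)/((2*S)) = 4 + (-2 + 2*S)*(1/(2*S)) = 4 + (-2 + 2*S)/(2*S))
f = -97/3 (f = (2 + 0*6) + ((5 - 1/3) - 1*39) = (2 + 0) + ((5 - 1*1/3) - 39) = 2 + ((5 - 1/3) - 39) = 2 + (14/3 - 39) = 2 - 103/3 = -97/3 ≈ -32.333)
(f + R)**2 = (-97/3 - 837)**2 = (-2608/3)**2 = 6801664/9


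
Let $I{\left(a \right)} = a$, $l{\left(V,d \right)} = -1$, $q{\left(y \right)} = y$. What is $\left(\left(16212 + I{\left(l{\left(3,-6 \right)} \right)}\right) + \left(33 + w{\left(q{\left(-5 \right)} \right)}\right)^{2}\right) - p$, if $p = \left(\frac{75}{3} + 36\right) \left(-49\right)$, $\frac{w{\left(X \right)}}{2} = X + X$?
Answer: $19369$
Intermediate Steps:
$w{\left(X \right)} = 4 X$ ($w{\left(X \right)} = 2 \left(X + X\right) = 2 \cdot 2 X = 4 X$)
$p = -2989$ ($p = \left(75 \cdot \frac{1}{3} + 36\right) \left(-49\right) = \left(25 + 36\right) \left(-49\right) = 61 \left(-49\right) = -2989$)
$\left(\left(16212 + I{\left(l{\left(3,-6 \right)} \right)}\right) + \left(33 + w{\left(q{\left(-5 \right)} \right)}\right)^{2}\right) - p = \left(\left(16212 - 1\right) + \left(33 + 4 \left(-5\right)\right)^{2}\right) - -2989 = \left(16211 + \left(33 - 20\right)^{2}\right) + 2989 = \left(16211 + 13^{2}\right) + 2989 = \left(16211 + 169\right) + 2989 = 16380 + 2989 = 19369$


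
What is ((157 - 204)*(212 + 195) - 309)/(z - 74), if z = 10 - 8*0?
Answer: 9719/32 ≈ 303.72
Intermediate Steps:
z = 10 (z = 10 + 0 = 10)
((157 - 204)*(212 + 195) - 309)/(z - 74) = ((157 - 204)*(212 + 195) - 309)/(10 - 74) = (-47*407 - 309)/(-64) = (-19129 - 309)*(-1/64) = -19438*(-1/64) = 9719/32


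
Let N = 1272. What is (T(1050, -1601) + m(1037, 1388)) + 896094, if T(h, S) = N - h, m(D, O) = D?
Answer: 897353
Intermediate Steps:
T(h, S) = 1272 - h
(T(1050, -1601) + m(1037, 1388)) + 896094 = ((1272 - 1*1050) + 1037) + 896094 = ((1272 - 1050) + 1037) + 896094 = (222 + 1037) + 896094 = 1259 + 896094 = 897353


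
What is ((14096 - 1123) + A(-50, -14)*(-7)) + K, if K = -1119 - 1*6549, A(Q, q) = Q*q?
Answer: 405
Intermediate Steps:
K = -7668 (K = -1119 - 6549 = -7668)
((14096 - 1123) + A(-50, -14)*(-7)) + K = ((14096 - 1123) - 50*(-14)*(-7)) - 7668 = (12973 + 700*(-7)) - 7668 = (12973 - 4900) - 7668 = 8073 - 7668 = 405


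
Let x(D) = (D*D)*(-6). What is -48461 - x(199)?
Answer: 189145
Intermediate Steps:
x(D) = -6*D² (x(D) = D²*(-6) = -6*D²)
-48461 - x(199) = -48461 - (-6)*199² = -48461 - (-6)*39601 = -48461 - 1*(-237606) = -48461 + 237606 = 189145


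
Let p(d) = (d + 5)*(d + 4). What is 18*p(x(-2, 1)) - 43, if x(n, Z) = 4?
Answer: 1253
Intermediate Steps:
p(d) = (4 + d)*(5 + d) (p(d) = (5 + d)*(4 + d) = (4 + d)*(5 + d))
18*p(x(-2, 1)) - 43 = 18*(20 + 4**2 + 9*4) - 43 = 18*(20 + 16 + 36) - 43 = 18*72 - 43 = 1296 - 43 = 1253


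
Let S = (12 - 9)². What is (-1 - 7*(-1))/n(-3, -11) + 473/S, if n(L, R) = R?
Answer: 5149/99 ≈ 52.010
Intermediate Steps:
S = 9 (S = 3² = 9)
(-1 - 7*(-1))/n(-3, -11) + 473/S = (-1 - 7*(-1))/(-11) + 473/9 = (-1 + 7)*(-1/11) + 473*(⅑) = 6*(-1/11) + 473/9 = -6/11 + 473/9 = 5149/99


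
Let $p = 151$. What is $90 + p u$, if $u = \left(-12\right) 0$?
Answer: $90$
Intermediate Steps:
$u = 0$
$90 + p u = 90 + 151 \cdot 0 = 90 + 0 = 90$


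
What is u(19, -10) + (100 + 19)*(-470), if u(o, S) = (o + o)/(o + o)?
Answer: -55929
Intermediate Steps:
u(o, S) = 1 (u(o, S) = (2*o)/((2*o)) = (2*o)*(1/(2*o)) = 1)
u(19, -10) + (100 + 19)*(-470) = 1 + (100 + 19)*(-470) = 1 + 119*(-470) = 1 - 55930 = -55929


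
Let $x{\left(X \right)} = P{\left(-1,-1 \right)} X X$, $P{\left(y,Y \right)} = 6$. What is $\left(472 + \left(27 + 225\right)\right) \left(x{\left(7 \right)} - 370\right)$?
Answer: $-55024$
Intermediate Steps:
$x{\left(X \right)} = 6 X^{2}$ ($x{\left(X \right)} = 6 X X = 6 X^{2}$)
$\left(472 + \left(27 + 225\right)\right) \left(x{\left(7 \right)} - 370\right) = \left(472 + \left(27 + 225\right)\right) \left(6 \cdot 7^{2} - 370\right) = \left(472 + 252\right) \left(6 \cdot 49 - 370\right) = 724 \left(294 - 370\right) = 724 \left(-76\right) = -55024$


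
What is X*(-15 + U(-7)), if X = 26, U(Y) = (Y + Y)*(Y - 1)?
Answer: 2522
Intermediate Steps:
U(Y) = 2*Y*(-1 + Y) (U(Y) = (2*Y)*(-1 + Y) = 2*Y*(-1 + Y))
X*(-15 + U(-7)) = 26*(-15 + 2*(-7)*(-1 - 7)) = 26*(-15 + 2*(-7)*(-8)) = 26*(-15 + 112) = 26*97 = 2522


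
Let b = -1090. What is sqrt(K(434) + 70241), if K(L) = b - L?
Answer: sqrt(68717) ≈ 262.14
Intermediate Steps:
K(L) = -1090 - L
sqrt(K(434) + 70241) = sqrt((-1090 - 1*434) + 70241) = sqrt((-1090 - 434) + 70241) = sqrt(-1524 + 70241) = sqrt(68717)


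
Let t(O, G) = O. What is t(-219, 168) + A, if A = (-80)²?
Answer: 6181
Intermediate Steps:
A = 6400
t(-219, 168) + A = -219 + 6400 = 6181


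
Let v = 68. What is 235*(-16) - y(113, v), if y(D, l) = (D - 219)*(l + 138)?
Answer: 18076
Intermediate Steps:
y(D, l) = (-219 + D)*(138 + l)
235*(-16) - y(113, v) = 235*(-16) - (-30222 - 219*68 + 138*113 + 113*68) = -3760 - (-30222 - 14892 + 15594 + 7684) = -3760 - 1*(-21836) = -3760 + 21836 = 18076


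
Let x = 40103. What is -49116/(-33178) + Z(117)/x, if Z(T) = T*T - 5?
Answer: 1211853350/665268667 ≈ 1.8216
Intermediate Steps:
Z(T) = -5 + T² (Z(T) = T² - 5 = -5 + T²)
-49116/(-33178) + Z(117)/x = -49116/(-33178) + (-5 + 117²)/40103 = -49116*(-1/33178) + (-5 + 13689)*(1/40103) = 24558/16589 + 13684*(1/40103) = 24558/16589 + 13684/40103 = 1211853350/665268667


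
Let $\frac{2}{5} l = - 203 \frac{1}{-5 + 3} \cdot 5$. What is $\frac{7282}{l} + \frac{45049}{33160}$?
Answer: $\frac{238901631}{33657400} \approx 7.098$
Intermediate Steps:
$l = \frac{5075}{4}$ ($l = \frac{5 \left(- 203 \frac{1}{-5 + 3} \cdot 5\right)}{2} = \frac{5 \left(- 203 \frac{1}{-2} \cdot 5\right)}{2} = \frac{5 \left(- 203 \left(\left(- \frac{1}{2}\right) 5\right)\right)}{2} = \frac{5 \left(\left(-203\right) \left(- \frac{5}{2}\right)\right)}{2} = \frac{5}{2} \cdot \frac{1015}{2} = \frac{5075}{4} \approx 1268.8$)
$\frac{7282}{l} + \frac{45049}{33160} = \frac{7282}{\frac{5075}{4}} + \frac{45049}{33160} = 7282 \cdot \frac{4}{5075} + 45049 \cdot \frac{1}{33160} = \frac{29128}{5075} + \frac{45049}{33160} = \frac{238901631}{33657400}$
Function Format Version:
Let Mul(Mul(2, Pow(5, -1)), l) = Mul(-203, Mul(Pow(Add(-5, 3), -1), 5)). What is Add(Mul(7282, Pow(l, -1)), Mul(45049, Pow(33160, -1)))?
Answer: Rational(238901631, 33657400) ≈ 7.0980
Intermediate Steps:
l = Rational(5075, 4) (l = Mul(Rational(5, 2), Mul(-203, Mul(Pow(Add(-5, 3), -1), 5))) = Mul(Rational(5, 2), Mul(-203, Mul(Pow(-2, -1), 5))) = Mul(Rational(5, 2), Mul(-203, Mul(Rational(-1, 2), 5))) = Mul(Rational(5, 2), Mul(-203, Rational(-5, 2))) = Mul(Rational(5, 2), Rational(1015, 2)) = Rational(5075, 4) ≈ 1268.8)
Add(Mul(7282, Pow(l, -1)), Mul(45049, Pow(33160, -1))) = Add(Mul(7282, Pow(Rational(5075, 4), -1)), Mul(45049, Pow(33160, -1))) = Add(Mul(7282, Rational(4, 5075)), Mul(45049, Rational(1, 33160))) = Add(Rational(29128, 5075), Rational(45049, 33160)) = Rational(238901631, 33657400)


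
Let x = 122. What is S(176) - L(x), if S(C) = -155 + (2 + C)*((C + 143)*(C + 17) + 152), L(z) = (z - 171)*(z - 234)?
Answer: 10980339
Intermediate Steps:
L(z) = (-234 + z)*(-171 + z) (L(z) = (-171 + z)*(-234 + z) = (-234 + z)*(-171 + z))
S(C) = -155 + (2 + C)*(152 + (17 + C)*(143 + C)) (S(C) = -155 + (2 + C)*((143 + C)*(17 + C) + 152) = -155 + (2 + C)*((17 + C)*(143 + C) + 152) = -155 + (2 + C)*(152 + (17 + C)*(143 + C)))
S(176) - L(x) = (5011 + 176³ + 162*176² + 2903*176) - (40014 + 122² - 405*122) = (5011 + 5451776 + 162*30976 + 510928) - (40014 + 14884 - 49410) = (5011 + 5451776 + 5018112 + 510928) - 1*5488 = 10985827 - 5488 = 10980339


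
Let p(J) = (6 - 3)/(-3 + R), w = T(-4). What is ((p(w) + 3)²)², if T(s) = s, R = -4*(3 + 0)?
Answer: 38416/625 ≈ 61.466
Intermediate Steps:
R = -12 (R = -4*3 = -12)
w = -4
p(J) = -⅕ (p(J) = (6 - 3)/(-3 - 12) = 3/(-15) = 3*(-1/15) = -⅕)
((p(w) + 3)²)² = ((-⅕ + 3)²)² = ((14/5)²)² = (196/25)² = 38416/625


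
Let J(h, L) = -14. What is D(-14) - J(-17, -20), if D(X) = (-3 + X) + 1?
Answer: -2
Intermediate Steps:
D(X) = -2 + X
D(-14) - J(-17, -20) = (-2 - 14) - 1*(-14) = -16 + 14 = -2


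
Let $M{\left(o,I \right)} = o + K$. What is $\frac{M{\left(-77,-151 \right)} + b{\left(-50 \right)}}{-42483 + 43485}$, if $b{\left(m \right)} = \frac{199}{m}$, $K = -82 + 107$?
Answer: $- \frac{933}{16700} \approx -0.055868$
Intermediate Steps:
$K = 25$
$M{\left(o,I \right)} = 25 + o$ ($M{\left(o,I \right)} = o + 25 = 25 + o$)
$\frac{M{\left(-77,-151 \right)} + b{\left(-50 \right)}}{-42483 + 43485} = \frac{\left(25 - 77\right) + \frac{199}{-50}}{-42483 + 43485} = \frac{-52 + 199 \left(- \frac{1}{50}\right)}{1002} = \left(-52 - \frac{199}{50}\right) \frac{1}{1002} = \left(- \frac{2799}{50}\right) \frac{1}{1002} = - \frac{933}{16700}$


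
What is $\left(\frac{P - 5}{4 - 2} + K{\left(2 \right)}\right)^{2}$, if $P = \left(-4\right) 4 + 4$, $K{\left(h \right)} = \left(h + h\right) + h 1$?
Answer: $\frac{25}{4} \approx 6.25$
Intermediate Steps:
$K{\left(h \right)} = 3 h$ ($K{\left(h \right)} = 2 h + h = 3 h$)
$P = -12$ ($P = -16 + 4 = -12$)
$\left(\frac{P - 5}{4 - 2} + K{\left(2 \right)}\right)^{2} = \left(\frac{-12 - 5}{4 - 2} + 3 \cdot 2\right)^{2} = \left(- \frac{17}{2} + 6\right)^{2} = \left(- \frac{5}{2}\right)^{2} = \frac{25}{4}$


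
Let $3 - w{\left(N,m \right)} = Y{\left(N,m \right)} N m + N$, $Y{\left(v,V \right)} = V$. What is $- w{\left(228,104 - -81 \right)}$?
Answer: $7803525$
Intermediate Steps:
$w{\left(N,m \right)} = 3 - N - N m^{2}$ ($w{\left(N,m \right)} = 3 - \left(m N m + N\right) = 3 - \left(N m m + N\right) = 3 - \left(N m^{2} + N\right) = 3 - \left(N + N m^{2}\right) = 3 - N - N m^{2}$)
$- w{\left(228,104 - -81 \right)} = - (3 - 228 - 228 \left(104 - -81\right)^{2}) = - (3 - 228 - 228 \left(104 + 81\right)^{2}) = - (3 - 228 - 228 \cdot 185^{2}) = - (3 - 228 - 228 \cdot 34225) = - (3 - 228 - 7803300) = \left(-1\right) \left(-7803525\right) = 7803525$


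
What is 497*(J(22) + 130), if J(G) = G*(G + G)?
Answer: 545706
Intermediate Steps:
J(G) = 2*G² (J(G) = G*(2*G) = 2*G²)
497*(J(22) + 130) = 497*(2*22² + 130) = 497*(2*484 + 130) = 497*(968 + 130) = 497*1098 = 545706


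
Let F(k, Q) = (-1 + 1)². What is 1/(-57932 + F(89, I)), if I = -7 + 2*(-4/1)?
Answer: -1/57932 ≈ -1.7262e-5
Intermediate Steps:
I = -15 (I = -7 + 2*(-4*1) = -7 + 2*(-4) = -7 - 8 = -15)
F(k, Q) = 0 (F(k, Q) = 0² = 0)
1/(-57932 + F(89, I)) = 1/(-57932 + 0) = 1/(-57932) = -1/57932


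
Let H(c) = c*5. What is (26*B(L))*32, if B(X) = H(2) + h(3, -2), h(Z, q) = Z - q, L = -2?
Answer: 12480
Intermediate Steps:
H(c) = 5*c
B(X) = 15 (B(X) = 5*2 + (3 - 1*(-2)) = 10 + (3 + 2) = 10 + 5 = 15)
(26*B(L))*32 = (26*15)*32 = 390*32 = 12480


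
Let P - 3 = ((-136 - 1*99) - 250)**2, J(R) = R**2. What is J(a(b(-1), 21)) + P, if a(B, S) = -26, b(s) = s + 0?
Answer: 235904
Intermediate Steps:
b(s) = s
P = 235228 (P = 3 + ((-136 - 1*99) - 250)**2 = 3 + ((-136 - 99) - 250)**2 = 3 + (-235 - 250)**2 = 3 + (-485)**2 = 3 + 235225 = 235228)
J(a(b(-1), 21)) + P = (-26)**2 + 235228 = 676 + 235228 = 235904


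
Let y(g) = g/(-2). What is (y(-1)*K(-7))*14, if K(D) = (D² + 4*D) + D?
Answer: 98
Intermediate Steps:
K(D) = D² + 5*D
y(g) = -g/2 (y(g) = g*(-½) = -g/2)
(y(-1)*K(-7))*14 = ((-½*(-1))*(-7*(5 - 7)))*14 = ((-7*(-2))/2)*14 = ((½)*14)*14 = 7*14 = 98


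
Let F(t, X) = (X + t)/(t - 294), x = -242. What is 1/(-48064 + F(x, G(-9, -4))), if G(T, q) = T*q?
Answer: -268/12881049 ≈ -2.0806e-5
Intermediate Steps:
F(t, X) = (X + t)/(-294 + t)
1/(-48064 + F(x, G(-9, -4))) = 1/(-48064 + (-9*(-4) - 242)/(-294 - 242)) = 1/(-48064 + (36 - 242)/(-536)) = 1/(-48064 - 1/536*(-206)) = 1/(-48064 + 103/268) = 1/(-12881049/268) = -268/12881049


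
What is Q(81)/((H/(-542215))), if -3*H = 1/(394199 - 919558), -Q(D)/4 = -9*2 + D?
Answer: 215352292819860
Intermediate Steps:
Q(D) = 72 - 4*D (Q(D) = -4*(-9*2 + D) = -4*(-18 + D) = 72 - 4*D)
H = 1/1576077 (H = -1/(3*(394199 - 919558)) = -1/3/(-525359) = -1/3*(-1/525359) = 1/1576077 ≈ 6.3449e-7)
Q(81)/((H/(-542215))) = (72 - 4*81)/(((1/1576077)/(-542215))) = (72 - 324)/(((1/1576077)*(-1/542215))) = -252/(-1/854572590555) = -252*(-854572590555) = 215352292819860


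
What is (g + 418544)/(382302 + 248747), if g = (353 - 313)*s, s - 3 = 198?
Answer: 426584/631049 ≈ 0.67599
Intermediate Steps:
s = 201 (s = 3 + 198 = 201)
g = 8040 (g = (353 - 313)*201 = 40*201 = 8040)
(g + 418544)/(382302 + 248747) = (8040 + 418544)/(382302 + 248747) = 426584/631049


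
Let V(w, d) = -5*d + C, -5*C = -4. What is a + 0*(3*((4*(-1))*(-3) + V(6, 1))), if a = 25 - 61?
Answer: -36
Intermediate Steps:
C = 4/5 (C = -1/5*(-4) = 4/5 ≈ 0.80000)
V(w, d) = 4/5 - 5*d (V(w, d) = -5*d + 4/5 = 4/5 - 5*d)
a = -36
a + 0*(3*((4*(-1))*(-3) + V(6, 1))) = -36 + 0*(3*((4*(-1))*(-3) + (4/5 - 5*1))) = -36 + 0*(3*(-4*(-3) + (4/5 - 5))) = -36 + 0*(3*(12 - 21/5)) = -36 + 0*(3*(39/5)) = -36 + 0*(117/5) = -36 + 0 = -36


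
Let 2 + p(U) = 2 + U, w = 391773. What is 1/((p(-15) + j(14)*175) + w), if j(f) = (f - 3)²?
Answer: 1/412933 ≈ 2.4217e-6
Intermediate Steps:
j(f) = (-3 + f)²
p(U) = U (p(U) = -2 + (2 + U) = U)
1/((p(-15) + j(14)*175) + w) = 1/((-15 + (-3 + 14)²*175) + 391773) = 1/((-15 + 11²*175) + 391773) = 1/((-15 + 121*175) + 391773) = 1/((-15 + 21175) + 391773) = 1/(21160 + 391773) = 1/412933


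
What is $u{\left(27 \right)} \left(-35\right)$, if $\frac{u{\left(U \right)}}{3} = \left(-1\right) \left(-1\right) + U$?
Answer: $-2940$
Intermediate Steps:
$u{\left(U \right)} = 3 + 3 U$ ($u{\left(U \right)} = 3 \left(\left(-1\right) \left(-1\right) + U\right) = 3 \left(1 + U\right) = 3 + 3 U$)
$u{\left(27 \right)} \left(-35\right) = \left(3 + 3 \cdot 27\right) \left(-35\right) = \left(3 + 81\right) \left(-35\right) = 84 \left(-35\right) = -2940$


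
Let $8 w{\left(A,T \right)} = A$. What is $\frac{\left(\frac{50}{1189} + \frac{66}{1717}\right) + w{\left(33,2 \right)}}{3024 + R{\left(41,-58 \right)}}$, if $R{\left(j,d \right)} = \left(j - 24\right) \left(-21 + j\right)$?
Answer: $\frac{68684521}{54941197856} \approx 0.0012501$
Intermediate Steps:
$R{\left(j,d \right)} = \left(-24 + j\right) \left(-21 + j\right)$
$w{\left(A,T \right)} = \frac{A}{8}$
$\frac{\left(\frac{50}{1189} + \frac{66}{1717}\right) + w{\left(33,2 \right)}}{3024 + R{\left(41,-58 \right)}} = \frac{\left(\frac{50}{1189} + \frac{66}{1717}\right) + \frac{1}{8} \cdot 33}{3024 + \left(504 + 41^{2} - 1845\right)} = \frac{\left(50 \cdot \frac{1}{1189} + 66 \cdot \frac{1}{1717}\right) + \frac{33}{8}}{3024 + \left(504 + 1681 - 1845\right)} = \frac{\left(\frac{50}{1189} + \frac{66}{1717}\right) + \frac{33}{8}}{3024 + 340} = \frac{\frac{164324}{2041513} + \frac{33}{8}}{3364} = \frac{68684521}{16332104} \cdot \frac{1}{3364} = \frac{68684521}{54941197856}$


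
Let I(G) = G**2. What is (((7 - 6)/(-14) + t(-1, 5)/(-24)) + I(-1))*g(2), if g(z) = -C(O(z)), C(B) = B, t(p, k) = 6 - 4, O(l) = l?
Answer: -71/42 ≈ -1.6905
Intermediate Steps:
t(p, k) = 2
g(z) = -z
(((7 - 6)/(-14) + t(-1, 5)/(-24)) + I(-1))*g(2) = (((7 - 6)/(-14) + 2/(-24)) + (-1)**2)*(-1*2) = ((1*(-1/14) + 2*(-1/24)) + 1)*(-2) = ((-1/14 - 1/12) + 1)*(-2) = (-13/84 + 1)*(-2) = (71/84)*(-2) = -71/42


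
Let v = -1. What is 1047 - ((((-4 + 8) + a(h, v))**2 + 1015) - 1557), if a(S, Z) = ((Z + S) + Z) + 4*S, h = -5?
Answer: 1060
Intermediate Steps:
a(S, Z) = 2*Z + 5*S (a(S, Z) = ((S + Z) + Z) + 4*S = (S + 2*Z) + 4*S = 2*Z + 5*S)
1047 - ((((-4 + 8) + a(h, v))**2 + 1015) - 1557) = 1047 - ((((-4 + 8) + (2*(-1) + 5*(-5)))**2 + 1015) - 1557) = 1047 - (((4 + (-2 - 25))**2 + 1015) - 1557) = 1047 - (((4 - 27)**2 + 1015) - 1557) = 1047 - (((-23)**2 + 1015) - 1557) = 1047 - ((529 + 1015) - 1557) = 1047 - (1544 - 1557) = 1047 - 1*(-13) = 1047 + 13 = 1060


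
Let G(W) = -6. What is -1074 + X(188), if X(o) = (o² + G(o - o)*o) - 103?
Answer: 33039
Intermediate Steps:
X(o) = -103 + o² - 6*o (X(o) = (o² - 6*o) - 103 = -103 + o² - 6*o)
-1074 + X(188) = -1074 + (-103 + 188² - 6*188) = -1074 + (-103 + 35344 - 1128) = -1074 + 34113 = 33039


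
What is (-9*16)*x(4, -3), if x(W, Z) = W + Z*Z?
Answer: -1872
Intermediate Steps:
x(W, Z) = W + Z**2
(-9*16)*x(4, -3) = (-9*16)*(4 + (-3)**2) = -144*(4 + 9) = -144*13 = -1872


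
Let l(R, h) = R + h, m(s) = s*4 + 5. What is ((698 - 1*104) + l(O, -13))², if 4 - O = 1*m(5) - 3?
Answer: 316969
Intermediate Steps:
m(s) = 5 + 4*s (m(s) = 4*s + 5 = 5 + 4*s)
O = -18 (O = 4 - (1*(5 + 4*5) - 3) = 4 - (1*(5 + 20) - 3) = 4 - (1*25 - 3) = 4 - (25 - 3) = 4 - 1*22 = 4 - 22 = -18)
((698 - 1*104) + l(O, -13))² = ((698 - 1*104) + (-18 - 13))² = ((698 - 104) - 31)² = (594 - 31)² = 563² = 316969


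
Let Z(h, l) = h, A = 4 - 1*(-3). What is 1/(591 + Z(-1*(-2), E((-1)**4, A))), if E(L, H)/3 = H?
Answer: 1/593 ≈ 0.0016863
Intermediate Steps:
A = 7 (A = 4 + 3 = 7)
E(L, H) = 3*H
1/(591 + Z(-1*(-2), E((-1)**4, A))) = 1/(591 - 1*(-2)) = 1/(591 + 2) = 1/593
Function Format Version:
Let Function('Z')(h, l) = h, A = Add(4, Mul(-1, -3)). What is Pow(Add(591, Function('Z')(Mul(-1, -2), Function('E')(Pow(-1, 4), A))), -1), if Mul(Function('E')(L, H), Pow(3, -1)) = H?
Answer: Rational(1, 593) ≈ 0.0016863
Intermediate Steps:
A = 7 (A = Add(4, 3) = 7)
Function('E')(L, H) = Mul(3, H)
Pow(Add(591, Function('Z')(Mul(-1, -2), Function('E')(Pow(-1, 4), A))), -1) = Pow(Add(591, Mul(-1, -2)), -1) = Pow(Add(591, 2), -1) = Pow(593, -1) = Rational(1, 593)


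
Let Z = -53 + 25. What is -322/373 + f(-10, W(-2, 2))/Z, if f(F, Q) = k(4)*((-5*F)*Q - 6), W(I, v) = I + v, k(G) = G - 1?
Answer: -1151/5222 ≈ -0.22041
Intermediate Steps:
Z = -28
k(G) = -1 + G
f(F, Q) = -18 - 15*F*Q (f(F, Q) = (-1 + 4)*((-5*F)*Q - 6) = 3*(-5*F*Q - 6) = 3*(-6 - 5*F*Q) = -18 - 15*F*Q)
-322/373 + f(-10, W(-2, 2))/Z = -322/373 + (-18 - 15*(-10)*(-2 + 2))/(-28) = -322*1/373 + (-18 - 15*(-10)*0)*(-1/28) = -322/373 + (-18 + 0)*(-1/28) = -322/373 - 18*(-1/28) = -322/373 + 9/14 = -1151/5222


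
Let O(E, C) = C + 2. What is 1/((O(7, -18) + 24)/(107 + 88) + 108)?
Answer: 195/21068 ≈ 0.0092557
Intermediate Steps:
O(E, C) = 2 + C
1/((O(7, -18) + 24)/(107 + 88) + 108) = 1/(((2 - 18) + 24)/(107 + 88) + 108) = 1/((-16 + 24)/195 + 108) = 1/(8*(1/195) + 108) = 1/(8/195 + 108) = 1/(21068/195) = 195/21068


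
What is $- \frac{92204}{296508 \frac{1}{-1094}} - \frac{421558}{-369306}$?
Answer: $\frac{1557388576805}{4562590977} \approx 341.34$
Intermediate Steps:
$- \frac{92204}{296508 \frac{1}{-1094}} - \frac{421558}{-369306} = - \frac{92204}{296508 \left(- \frac{1}{1094}\right)} - - \frac{210779}{184653} = - \frac{92204}{- \frac{148254}{547}} + \frac{210779}{184653} = \left(-92204\right) \left(- \frac{547}{148254}\right) + \frac{210779}{184653} = \frac{25217794}{74127} + \frac{210779}{184653} = \frac{1557388576805}{4562590977}$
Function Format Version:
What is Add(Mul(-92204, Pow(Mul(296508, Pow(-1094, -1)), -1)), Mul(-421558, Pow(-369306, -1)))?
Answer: Rational(1557388576805, 4562590977) ≈ 341.34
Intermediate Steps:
Add(Mul(-92204, Pow(Mul(296508, Pow(-1094, -1)), -1)), Mul(-421558, Pow(-369306, -1))) = Add(Mul(-92204, Pow(Mul(296508, Rational(-1, 1094)), -1)), Mul(-421558, Rational(-1, 369306))) = Add(Mul(-92204, Pow(Rational(-148254, 547), -1)), Rational(210779, 184653)) = Add(Mul(-92204, Rational(-547, 148254)), Rational(210779, 184653)) = Add(Rational(25217794, 74127), Rational(210779, 184653)) = Rational(1557388576805, 4562590977)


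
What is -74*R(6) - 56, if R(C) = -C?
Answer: 388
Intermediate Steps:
-74*R(6) - 56 = -(-74)*6 - 56 = -74*(-6) - 56 = 444 - 56 = 388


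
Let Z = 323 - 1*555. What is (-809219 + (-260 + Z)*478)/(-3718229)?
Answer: 1044395/3718229 ≈ 0.28089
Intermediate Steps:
Z = -232 (Z = 323 - 555 = -232)
(-809219 + (-260 + Z)*478)/(-3718229) = (-809219 + (-260 - 232)*478)/(-3718229) = (-809219 - 492*478)*(-1/3718229) = (-809219 - 235176)*(-1/3718229) = -1044395*(-1/3718229) = 1044395/3718229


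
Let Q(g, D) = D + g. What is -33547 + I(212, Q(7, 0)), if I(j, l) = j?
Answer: -33335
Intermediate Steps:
-33547 + I(212, Q(7, 0)) = -33547 + 212 = -33335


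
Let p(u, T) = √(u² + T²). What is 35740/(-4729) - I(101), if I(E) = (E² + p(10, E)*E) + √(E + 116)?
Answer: -48276269/4729 - √217 - 101*√10301 ≈ -20474.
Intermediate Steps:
p(u, T) = √(T² + u²)
I(E) = E² + √(116 + E) + E*√(100 + E²) (I(E) = (E² + √(E² + 10²)*E) + √(E + 116) = (E² + √(E² + 100)*E) + √(116 + E) = (E² + √(100 + E²)*E) + √(116 + E) = (E² + E*√(100 + E²)) + √(116 + E) = E² + √(116 + E) + E*√(100 + E²))
35740/(-4729) - I(101) = 35740/(-4729) - (101² + √(116 + 101) + 101*√(100 + 101²)) = 35740*(-1/4729) - (10201 + √217 + 101*√(100 + 10201)) = -35740/4729 - (10201 + √217 + 101*√10301) = -35740/4729 + (-10201 - √217 - 101*√10301) = -48276269/4729 - √217 - 101*√10301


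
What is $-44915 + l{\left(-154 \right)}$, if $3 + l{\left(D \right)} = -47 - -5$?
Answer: $-44960$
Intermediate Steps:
$l{\left(D \right)} = -45$ ($l{\left(D \right)} = -3 - 42 = -45$)
$-44915 + l{\left(-154 \right)} = -44915 - 45 = -44960$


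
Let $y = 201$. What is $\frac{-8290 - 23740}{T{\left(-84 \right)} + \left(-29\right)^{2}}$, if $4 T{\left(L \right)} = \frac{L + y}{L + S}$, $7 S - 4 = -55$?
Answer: $- \frac{9096520}{238753} \approx -38.1$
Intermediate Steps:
$S = - \frac{51}{7}$ ($S = \frac{4}{7} + \frac{1}{7} \left(-55\right) = \frac{4}{7} - \frac{55}{7} = - \frac{51}{7} \approx -7.2857$)
$T{\left(L \right)} = \frac{201 + L}{4 \left(- \frac{51}{7} + L\right)}$ ($T{\left(L \right)} = \frac{\left(L + 201\right) \frac{1}{L - \frac{51}{7}}}{4} = \frac{\left(201 + L\right) \frac{1}{- \frac{51}{7} + L}}{4} = \frac{\frac{1}{- \frac{51}{7} + L} \left(201 + L\right)}{4} = \frac{201 + L}{4 \left(- \frac{51}{7} + L\right)}$)
$\frac{-8290 - 23740}{T{\left(-84 \right)} + \left(-29\right)^{2}} = \frac{-8290 - 23740}{\frac{7 \left(201 - 84\right)}{4 \left(-51 + 7 \left(-84\right)\right)} + \left(-29\right)^{2}} = - \frac{32030}{\frac{7}{4} \frac{1}{-51 - 588} \cdot 117 + 841} = - \frac{32030}{\frac{7}{4} \frac{1}{-639} \cdot 117 + 841} = - \frac{32030}{\frac{7}{4} \left(- \frac{1}{639}\right) 117 + 841} = - \frac{32030}{- \frac{91}{284} + 841} = - \frac{32030}{\frac{238753}{284}} = \left(-32030\right) \frac{284}{238753} = - \frac{9096520}{238753}$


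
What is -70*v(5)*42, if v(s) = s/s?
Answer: -2940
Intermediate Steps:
v(s) = 1
-70*v(5)*42 = -70*1*42 = -70*42 = -2940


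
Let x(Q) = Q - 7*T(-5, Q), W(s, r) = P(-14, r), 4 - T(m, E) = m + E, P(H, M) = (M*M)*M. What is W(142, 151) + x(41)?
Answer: 3443216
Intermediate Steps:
P(H, M) = M**3 (P(H, M) = M**2*M = M**3)
T(m, E) = 4 - E - m (T(m, E) = 4 - (m + E) = 4 - (E + m) = 4 + (-E - m) = 4 - E - m)
W(s, r) = r**3
x(Q) = -63 + 8*Q (x(Q) = Q - 7*(4 - Q - 1*(-5)) = Q - 7*(4 - Q + 5) = Q - 7*(9 - Q) = Q + (-63 + 7*Q) = -63 + 8*Q)
W(142, 151) + x(41) = 151**3 + (-63 + 8*41) = 3442951 + (-63 + 328) = 3442951 + 265 = 3443216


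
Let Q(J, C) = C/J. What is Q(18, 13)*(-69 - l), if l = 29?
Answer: -637/9 ≈ -70.778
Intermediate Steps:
Q(18, 13)*(-69 - l) = (13/18)*(-69 - 1*29) = (13*(1/18))*(-69 - 29) = (13/18)*(-98) = -637/9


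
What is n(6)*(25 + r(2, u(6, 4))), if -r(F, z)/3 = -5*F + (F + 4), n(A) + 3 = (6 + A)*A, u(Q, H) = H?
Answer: 2553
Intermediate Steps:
n(A) = -3 + A*(6 + A) (n(A) = -3 + (6 + A)*A = -3 + A*(6 + A))
r(F, z) = -12 + 12*F (r(F, z) = -3*(-5*F + (F + 4)) = -3*(-5*F + (4 + F)) = -3*(4 - 4*F) = -12 + 12*F)
n(6)*(25 + r(2, u(6, 4))) = (-3 + 6² + 6*6)*(25 + (-12 + 12*2)) = (-3 + 36 + 36)*(25 + (-12 + 24)) = 69*(25 + 12) = 69*37 = 2553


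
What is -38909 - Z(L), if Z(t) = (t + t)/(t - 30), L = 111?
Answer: -1050617/27 ≈ -38912.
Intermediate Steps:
Z(t) = 2*t/(-30 + t) (Z(t) = (2*t)/(-30 + t) = 2*t/(-30 + t))
-38909 - Z(L) = -38909 - 2*111/(-30 + 111) = -38909 - 2*111/81 = -38909 - 1*74/27 = -38909 - 74/27 = -1050617/27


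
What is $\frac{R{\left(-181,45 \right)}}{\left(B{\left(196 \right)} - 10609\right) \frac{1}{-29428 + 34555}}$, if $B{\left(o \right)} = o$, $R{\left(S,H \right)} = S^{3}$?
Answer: $\frac{10133927369}{3471} \approx 2.9196 \cdot 10^{6}$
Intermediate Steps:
$\frac{R{\left(-181,45 \right)}}{\left(B{\left(196 \right)} - 10609\right) \frac{1}{-29428 + 34555}} = \frac{\left(-181\right)^{3}}{\left(196 - 10609\right) \frac{1}{-29428 + 34555}} = - \frac{5929741}{\left(-10413\right) \frac{1}{5127}} = - \frac{5929741}{- \frac{3471}{1709}} = \left(-5929741\right) \left(- \frac{1709}{3471}\right) = \frac{10133927369}{3471}$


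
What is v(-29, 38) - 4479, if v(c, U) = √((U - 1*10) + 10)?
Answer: -4479 + √38 ≈ -4472.8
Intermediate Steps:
v(c, U) = √U (v(c, U) = √((U - 10) + 10) = √((-10 + U) + 10) = √U)
v(-29, 38) - 4479 = √38 - 4479 = -4479 + √38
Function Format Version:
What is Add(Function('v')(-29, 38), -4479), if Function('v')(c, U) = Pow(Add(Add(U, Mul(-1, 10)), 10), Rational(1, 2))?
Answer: Add(-4479, Pow(38, Rational(1, 2))) ≈ -4472.8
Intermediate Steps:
Function('v')(c, U) = Pow(U, Rational(1, 2)) (Function('v')(c, U) = Pow(Add(Add(U, -10), 10), Rational(1, 2)) = Pow(Add(Add(-10, U), 10), Rational(1, 2)) = Pow(U, Rational(1, 2)))
Add(Function('v')(-29, 38), -4479) = Add(Pow(38, Rational(1, 2)), -4479) = Add(-4479, Pow(38, Rational(1, 2)))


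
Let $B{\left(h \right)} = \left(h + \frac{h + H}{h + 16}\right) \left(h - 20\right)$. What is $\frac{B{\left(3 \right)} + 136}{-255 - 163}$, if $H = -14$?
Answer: $- \frac{901}{3971} \approx -0.22689$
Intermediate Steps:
$B{\left(h \right)} = \left(-20 + h\right) \left(h + \frac{-14 + h}{16 + h}\right)$ ($B{\left(h \right)} = \left(h + \frac{h - 14}{h + 16}\right) \left(h - 20\right) = \left(h + \frac{-14 + h}{16 + h}\right) \left(-20 + h\right) = \left(-20 + h\right) \left(h + \frac{-14 + h}{16 + h}\right)$)
$\frac{B{\left(3 \right)} + 136}{-255 - 163} = \frac{\frac{280 + 3^{3} - 1062 - 3 \cdot 3^{2}}{16 + 3} + 136}{-255 - 163} = \frac{\frac{280 + 27 - 1062 - 27}{19} + 136}{-418} = \left(\frac{280 + 27 - 1062 - 27}{19} + 136\right) \left(- \frac{1}{418}\right) = \left(\frac{1}{19} \left(-782\right) + 136\right) \left(- \frac{1}{418}\right) = \left(- \frac{782}{19} + 136\right) \left(- \frac{1}{418}\right) = \frac{1802}{19} \left(- \frac{1}{418}\right) = - \frac{901}{3971}$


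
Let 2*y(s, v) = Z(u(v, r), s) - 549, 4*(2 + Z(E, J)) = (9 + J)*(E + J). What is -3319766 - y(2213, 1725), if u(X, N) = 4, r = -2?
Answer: -15741049/4 ≈ -3.9353e+6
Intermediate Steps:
Z(E, J) = -2 + (9 + J)*(E + J)/4 (Z(E, J) = -2 + ((9 + J)*(E + J))/4 = -2 + (9 + J)*(E + J)/4)
y(s, v) = -271 + s²/8 + 13*s/8 (y(s, v) = ((-2 + s²/4 + (9/4)*4 + 9*s/4 + (¼)*4*s) - 549)/2 = ((-2 + s²/4 + 9 + 9*s/4 + s) - 549)/2 = ((7 + s²/4 + 13*s/4) - 549)/2 = (-542 + s²/4 + 13*s/4)/2 = -271 + s²/8 + 13*s/8)
-3319766 - y(2213, 1725) = -3319766 - (-271 + (⅛)*2213² + (13/8)*2213) = -3319766 - (-271 + (⅛)*4897369 + 28769/8) = -3319766 - (-271 + 4897369/8 + 28769/8) = -3319766 - 1*2461985/4 = -3319766 - 2461985/4 = -15741049/4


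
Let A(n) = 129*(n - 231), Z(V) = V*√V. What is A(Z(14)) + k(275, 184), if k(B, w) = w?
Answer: -29615 + 1806*√14 ≈ -22858.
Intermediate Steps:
Z(V) = V^(3/2)
A(n) = -29799 + 129*n (A(n) = 129*(-231 + n) = -29799 + 129*n)
A(Z(14)) + k(275, 184) = (-29799 + 129*14^(3/2)) + 184 = (-29799 + 129*(14*√14)) + 184 = (-29799 + 1806*√14) + 184 = -29615 + 1806*√14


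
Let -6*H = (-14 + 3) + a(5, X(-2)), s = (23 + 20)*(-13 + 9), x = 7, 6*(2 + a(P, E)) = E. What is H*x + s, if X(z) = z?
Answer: -1408/9 ≈ -156.44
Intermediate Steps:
a(P, E) = -2 + E/6
s = -172 (s = 43*(-4) = -172)
H = 20/9 (H = -((-14 + 3) + (-2 + (⅙)*(-2)))/6 = -(-11 + (-2 - ⅓))/6 = -(-11 - 7/3)/6 = -⅙*(-40/3) = 20/9 ≈ 2.2222)
H*x + s = (20/9)*7 - 172 = 140/9 - 172 = -1408/9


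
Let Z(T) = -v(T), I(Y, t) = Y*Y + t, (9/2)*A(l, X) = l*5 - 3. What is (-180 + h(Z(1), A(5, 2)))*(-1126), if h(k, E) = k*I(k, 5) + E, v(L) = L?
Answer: 1835380/9 ≈ 2.0393e+5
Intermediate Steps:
A(l, X) = -⅔ + 10*l/9 (A(l, X) = 2*(l*5 - 3)/9 = 2*(5*l - 3)/9 = 2*(-3 + 5*l)/9 = -⅔ + 10*l/9)
I(Y, t) = t + Y² (I(Y, t) = Y² + t = t + Y²)
Z(T) = -T
h(k, E) = E + k*(5 + k²) (h(k, E) = k*(5 + k²) + E = E + k*(5 + k²))
(-180 + h(Z(1), A(5, 2)))*(-1126) = (-180 + ((-⅔ + (10/9)*5) + (-1*1)*(5 + (-1*1)²)))*(-1126) = (-180 + ((-⅔ + 50/9) - (5 + (-1)²)))*(-1126) = (-180 + (44/9 - (5 + 1)))*(-1126) = (-180 + (44/9 - 1*6))*(-1126) = (-180 + (44/9 - 6))*(-1126) = (-180 - 10/9)*(-1126) = -1630/9*(-1126) = 1835380/9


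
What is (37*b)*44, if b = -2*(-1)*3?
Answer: 9768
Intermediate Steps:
b = 6 (b = 2*3 = 6)
(37*b)*44 = (37*6)*44 = 222*44 = 9768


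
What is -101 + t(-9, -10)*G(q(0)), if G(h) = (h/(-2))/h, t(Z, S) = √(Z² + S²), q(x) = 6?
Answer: -101 - √181/2 ≈ -107.73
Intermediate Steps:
t(Z, S) = √(S² + Z²)
G(h) = -½ (G(h) = (h*(-½))/h = (-h/2)/h = -½)
-101 + t(-9, -10)*G(q(0)) = -101 + √((-10)² + (-9)²)*(-½) = -101 + √(100 + 81)*(-½) = -101 + √181*(-½) = -101 - √181/2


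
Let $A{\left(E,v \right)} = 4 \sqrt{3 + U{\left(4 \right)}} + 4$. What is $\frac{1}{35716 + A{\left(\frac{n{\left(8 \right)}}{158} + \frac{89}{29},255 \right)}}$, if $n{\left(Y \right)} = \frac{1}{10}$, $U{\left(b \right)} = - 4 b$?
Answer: $\frac{4465}{159489826} - \frac{i \sqrt{13}}{318979652} \approx 2.7996 \cdot 10^{-5} - 1.1303 \cdot 10^{-8} i$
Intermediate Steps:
$n{\left(Y \right)} = \frac{1}{10}$
$A{\left(E,v \right)} = 4 + 4 i \sqrt{13}$ ($A{\left(E,v \right)} = 4 \sqrt{3 - 16} + 4 = 4 \sqrt{-13} + 4 = 4 i \sqrt{13} + 4 = 4 + 4 i \sqrt{13}$)
$\frac{1}{35716 + A{\left(\frac{n{\left(8 \right)}}{158} + \frac{89}{29},255 \right)}} = \frac{1}{35716 + \left(4 + 4 i \sqrt{13}\right)} = \frac{1}{35720 + 4 i \sqrt{13}}$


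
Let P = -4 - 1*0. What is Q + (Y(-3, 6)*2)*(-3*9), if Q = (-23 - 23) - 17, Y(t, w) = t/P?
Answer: -207/2 ≈ -103.50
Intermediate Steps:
P = -4 (P = -4 + 0 = -4)
Y(t, w) = -t/4 (Y(t, w) = t/(-4) = t*(-¼) = -t/4)
Q = -63 (Q = -46 - 17 = -63)
Q + (Y(-3, 6)*2)*(-3*9) = -63 + (-¼*(-3)*2)*(-3*9) = -63 + ((¾)*2)*(-27) = -63 + (3/2)*(-27) = -63 - 81/2 = -207/2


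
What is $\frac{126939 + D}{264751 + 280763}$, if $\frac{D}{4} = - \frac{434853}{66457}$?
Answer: $\frac{2811415237}{12084407966} \approx 0.23265$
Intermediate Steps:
$D = - \frac{1739412}{66457}$ ($D = 4 \left(- \frac{434853}{66457}\right) = - \frac{1739412}{66457} \approx -26.173$)
$\frac{126939 + D}{264751 + 280763} = \frac{126939 - \frac{1739412}{66457}}{264751 + 280763} = \frac{8434245711}{66457 \cdot 545514} = \frac{8434245711}{66457} \cdot \frac{1}{545514} = \frac{2811415237}{12084407966}$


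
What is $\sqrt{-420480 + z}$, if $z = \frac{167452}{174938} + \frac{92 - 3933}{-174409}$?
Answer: $\frac{i \sqrt{184984255904393975425833}}{663277427} \approx 648.44 i$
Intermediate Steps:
$z = \frac{649501581}{663277427}$ ($z = 167452 \cdot \frac{1}{174938} + \left(92 - 3933\right) \left(- \frac{1}{174409}\right) = \frac{83726}{87469} - - \frac{167}{7583} = \frac{83726}{87469} + \frac{167}{7583} = \frac{649501581}{663277427} \approx 0.97923$)
$\sqrt{-420480 + z} = \sqrt{-420480 + \frac{649501581}{663277427}} = \sqrt{- \frac{278894243003379}{663277427}} = \frac{i \sqrt{184984255904393975425833}}{663277427}$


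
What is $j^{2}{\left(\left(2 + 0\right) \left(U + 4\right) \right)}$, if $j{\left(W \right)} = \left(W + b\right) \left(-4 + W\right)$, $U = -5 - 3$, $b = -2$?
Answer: $14400$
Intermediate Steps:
$U = -8$ ($U = -5 - 3 = -8$)
$j{\left(W \right)} = \left(-4 + W\right) \left(-2 + W\right)$ ($j{\left(W \right)} = \left(W - 2\right) \left(-4 + W\right) = \left(-2 + W\right) \left(-4 + W\right) = \left(-4 + W\right) \left(-2 + W\right)$)
$j^{2}{\left(\left(2 + 0\right) \left(U + 4\right) \right)} = \left(8 + \left(\left(2 + 0\right) \left(-8 + 4\right)\right)^{2} - 6 \left(2 + 0\right) \left(-8 + 4\right)\right)^{2} = \left(8 + \left(2 \left(-4\right)\right)^{2} - 6 \cdot 2 \left(-4\right)\right)^{2} = \left(8 + \left(-8\right)^{2} - -48\right)^{2} = \left(8 + 64 + 48\right)^{2} = 120^{2} = 14400$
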